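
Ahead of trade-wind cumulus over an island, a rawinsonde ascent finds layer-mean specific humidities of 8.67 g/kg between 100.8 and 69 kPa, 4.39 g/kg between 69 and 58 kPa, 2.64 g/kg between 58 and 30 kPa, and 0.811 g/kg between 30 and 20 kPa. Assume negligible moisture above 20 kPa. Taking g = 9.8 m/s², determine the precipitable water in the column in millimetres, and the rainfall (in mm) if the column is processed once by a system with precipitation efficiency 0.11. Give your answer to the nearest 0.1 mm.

Precipitable water is the column-integrated vapour mass per unit area: PW = (1/g) Σ q̄ Δp, with q in kg/kg and Δp in Pa (1 kg/m² of water = 1 mm).
Layer 100.8–69 kPa: Δp = 318 hPa = 31800 Pa, q̄ = 0.00867 kg/kg → 0.00867 × 31800 / 9.8 = 28.13 mm
Layer 69–58 kPa: Δp = 110 hPa = 11000 Pa, q̄ = 0.00439 kg/kg → 0.00439 × 11000 / 9.8 = 4.93 mm
Layer 58–30 kPa: Δp = 280 hPa = 28000 Pa, q̄ = 0.00264 kg/kg → 0.00264 × 28000 / 9.8 = 7.54 mm
Layer 30–20 kPa: Δp = 100 hPa = 10000 Pa, q̄ = 0.000811 kg/kg → 0.000811 × 10000 / 9.8 = 0.83 mm
PW = 28.13 + 4.93 + 7.54 + 0.83 = 41.43 ≈ 41.4 mm.
Rainfall = ε × PW = 0.11 × 41.4 = 4.6 mm.

PW ≈ 41.4 mm; rainfall ≈ 4.6 mm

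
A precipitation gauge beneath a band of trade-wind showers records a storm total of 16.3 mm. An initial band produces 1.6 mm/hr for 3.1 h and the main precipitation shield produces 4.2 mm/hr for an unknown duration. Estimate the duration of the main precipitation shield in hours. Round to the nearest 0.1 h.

duration ≈ 2.7 h

Known phases: 1.6 × 3.1 = 4.96 mm.
Remaining depth = 16.3 − 4.96 = 11.34 mm.
Duration = 11.34 / 4.2 = 2.7 h.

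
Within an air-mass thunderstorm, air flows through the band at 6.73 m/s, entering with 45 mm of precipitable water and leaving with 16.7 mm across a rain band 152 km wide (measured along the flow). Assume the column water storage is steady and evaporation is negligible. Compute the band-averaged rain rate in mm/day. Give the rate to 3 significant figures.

Column moisture flux per unit crosswind length is F = V × PW.
Inflow: F_in = 6.73 × 45 = 302.85 mm·m/s
Outflow: F_out = 6.73 × 16.7 = 112.391 mm·m/s
Steady-state rate R = (F_in − F_out)/L = (302.85 − 112.391) / 152000 m = 1.253e-03 mm/s.
R = 1.253e-03 × 3600 × 24 = 108 mm/day.

R ≈ 108 mm/day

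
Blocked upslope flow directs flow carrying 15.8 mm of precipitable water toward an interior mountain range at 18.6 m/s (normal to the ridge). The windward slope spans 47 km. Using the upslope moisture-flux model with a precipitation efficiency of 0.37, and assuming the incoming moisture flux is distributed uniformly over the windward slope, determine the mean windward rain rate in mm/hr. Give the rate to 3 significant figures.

R ≈ 8.33 mm/hr

Incoming column moisture flux per unit ridge length: F = V × PW = 18.6 × 15.8 = 293.88 mm·m/s.
Spread over the 47 km slope with efficiency ε = 0.37: R = ε·F/W = 0.37 × 293.88 / 47000 m = 2.314e-03 mm/s.
R = 2.314e-03 × 3600 = 8.33 mm/hr.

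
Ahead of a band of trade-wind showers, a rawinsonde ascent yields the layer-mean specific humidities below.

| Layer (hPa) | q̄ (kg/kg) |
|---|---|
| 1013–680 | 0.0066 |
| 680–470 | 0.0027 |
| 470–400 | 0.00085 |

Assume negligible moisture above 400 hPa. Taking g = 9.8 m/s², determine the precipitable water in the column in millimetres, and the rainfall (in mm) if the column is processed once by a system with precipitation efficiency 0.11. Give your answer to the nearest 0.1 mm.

PW ≈ 28.8 mm; rainfall ≈ 3.2 mm

Precipitable water is the column-integrated vapour mass per unit area: PW = (1/g) Σ q̄ Δp, with q in kg/kg and Δp in Pa (1 kg/m² of water = 1 mm).
Layer 1013–680 hPa: Δp = 333 hPa = 33300 Pa, q̄ = 0.0066 kg/kg → 0.0066 × 33300 / 9.8 = 22.43 mm
Layer 680–470 hPa: Δp = 210 hPa = 21000 Pa, q̄ = 0.0027 kg/kg → 0.0027 × 21000 / 9.8 = 5.79 mm
Layer 470–400 hPa: Δp = 70 hPa = 7000 Pa, q̄ = 0.00085 kg/kg → 0.00085 × 7000 / 9.8 = 0.61 mm
PW = 22.43 + 5.79 + 0.61 = 28.83 ≈ 28.8 mm.
Rainfall = ε × PW = 0.11 × 28.8 = 3.2 mm.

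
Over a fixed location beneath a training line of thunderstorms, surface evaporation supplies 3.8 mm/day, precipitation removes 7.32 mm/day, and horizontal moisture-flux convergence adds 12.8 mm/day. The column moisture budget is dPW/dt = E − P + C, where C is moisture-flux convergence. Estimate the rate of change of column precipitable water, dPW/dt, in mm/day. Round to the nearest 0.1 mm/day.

dPW/dt ≈ 9.3 mm/day

dPW/dt = E − P + C = 3.8 − 7.32 + (12.8) = 9.3 mm/day.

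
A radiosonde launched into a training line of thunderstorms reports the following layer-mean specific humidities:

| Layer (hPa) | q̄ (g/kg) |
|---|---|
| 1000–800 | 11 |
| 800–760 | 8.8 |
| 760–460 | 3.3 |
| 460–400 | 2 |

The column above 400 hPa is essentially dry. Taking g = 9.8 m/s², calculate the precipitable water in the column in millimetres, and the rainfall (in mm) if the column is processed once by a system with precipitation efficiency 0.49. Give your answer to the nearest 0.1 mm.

PW ≈ 37.4 mm; rainfall ≈ 18.3 mm

Precipitable water is the column-integrated vapour mass per unit area: PW = (1/g) Σ q̄ Δp, with q in kg/kg and Δp in Pa (1 kg/m² of water = 1 mm).
Layer 1000–800 hPa: Δp = 200 hPa = 20000 Pa, q̄ = 0.011 kg/kg → 0.011 × 20000 / 9.8 = 22.45 mm
Layer 800–760 hPa: Δp = 40 hPa = 4000 Pa, q̄ = 0.0088 kg/kg → 0.0088 × 4000 / 9.8 = 3.59 mm
Layer 760–460 hPa: Δp = 300 hPa = 30000 Pa, q̄ = 0.0033 kg/kg → 0.0033 × 30000 / 9.8 = 10.10 mm
Layer 460–400 hPa: Δp = 60 hPa = 6000 Pa, q̄ = 0.002 kg/kg → 0.002 × 6000 / 9.8 = 1.22 mm
PW = 22.45 + 3.59 + 10.10 + 1.22 = 37.36 ≈ 37.4 mm.
Rainfall = ε × PW = 0.49 × 37.4 = 18.3 mm.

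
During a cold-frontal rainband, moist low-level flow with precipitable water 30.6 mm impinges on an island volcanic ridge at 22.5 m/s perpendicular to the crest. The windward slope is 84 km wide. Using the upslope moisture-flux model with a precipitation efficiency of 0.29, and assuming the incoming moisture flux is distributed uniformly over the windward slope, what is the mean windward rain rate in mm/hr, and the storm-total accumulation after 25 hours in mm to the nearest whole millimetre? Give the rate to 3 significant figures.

Incoming column moisture flux per unit ridge length: F = V × PW = 22.5 × 30.6 = 688.5 mm·m/s.
Spread over the 84 km slope with efficiency ε = 0.29: R = ε·F/W = 0.29 × 688.5 / 84000 m = 2.377e-03 mm/s.
R = 2.377e-03 × 3600 = 8.56 mm/hr.
Over 25 h: total = 8.56 × 25 = 214 mm.

R ≈ 8.56 mm/hr; total ≈ 214 mm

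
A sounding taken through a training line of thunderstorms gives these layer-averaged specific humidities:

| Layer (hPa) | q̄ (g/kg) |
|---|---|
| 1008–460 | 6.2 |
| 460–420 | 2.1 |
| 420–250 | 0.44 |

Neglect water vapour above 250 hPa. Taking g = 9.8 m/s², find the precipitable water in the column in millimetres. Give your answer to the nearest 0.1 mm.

PW ≈ 36.3 mm

Precipitable water is the column-integrated vapour mass per unit area: PW = (1/g) Σ q̄ Δp, with q in kg/kg and Δp in Pa (1 kg/m² of water = 1 mm).
Layer 1008–460 hPa: Δp = 548 hPa = 54800 Pa, q̄ = 0.0062 kg/kg → 0.0062 × 54800 / 9.8 = 34.67 mm
Layer 460–420 hPa: Δp = 40 hPa = 4000 Pa, q̄ = 0.0021 kg/kg → 0.0021 × 4000 / 9.8 = 0.86 mm
Layer 420–250 hPa: Δp = 170 hPa = 17000 Pa, q̄ = 0.00044 kg/kg → 0.00044 × 17000 / 9.8 = 0.76 mm
PW = 34.67 + 0.86 + 0.76 = 36.29 ≈ 36.3 mm.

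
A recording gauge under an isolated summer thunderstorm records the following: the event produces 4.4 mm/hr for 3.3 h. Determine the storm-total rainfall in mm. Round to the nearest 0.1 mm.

Total = Σ Rᵢ Δtᵢ = 4.4 × 3.3
      = 14.52 = 14.5 mm.

total ≈ 14.5 mm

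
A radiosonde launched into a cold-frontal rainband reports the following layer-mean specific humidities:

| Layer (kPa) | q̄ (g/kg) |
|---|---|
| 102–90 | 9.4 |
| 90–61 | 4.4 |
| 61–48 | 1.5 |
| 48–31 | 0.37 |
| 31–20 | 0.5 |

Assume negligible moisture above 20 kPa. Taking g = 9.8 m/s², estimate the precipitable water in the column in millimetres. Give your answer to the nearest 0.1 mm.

Precipitable water is the column-integrated vapour mass per unit area: PW = (1/g) Σ q̄ Δp, with q in kg/kg and Δp in Pa (1 kg/m² of water = 1 mm).
Layer 102–90 kPa: Δp = 120 hPa = 12000 Pa, q̄ = 0.0094 kg/kg → 0.0094 × 12000 / 9.8 = 11.51 mm
Layer 90–61 kPa: Δp = 290 hPa = 29000 Pa, q̄ = 0.0044 kg/kg → 0.0044 × 29000 / 9.8 = 13.02 mm
Layer 61–48 kPa: Δp = 130 hPa = 13000 Pa, q̄ = 0.0015 kg/kg → 0.0015 × 13000 / 9.8 = 1.99 mm
Layer 48–31 kPa: Δp = 170 hPa = 17000 Pa, q̄ = 0.00037 kg/kg → 0.00037 × 17000 / 9.8 = 0.64 mm
Layer 31–20 kPa: Δp = 110 hPa = 11000 Pa, q̄ = 0.0005 kg/kg → 0.0005 × 11000 / 9.8 = 0.56 mm
PW = 11.51 + 13.02 + 1.99 + 0.64 + 0.56 = 27.72 ≈ 27.7 mm.

PW ≈ 27.7 mm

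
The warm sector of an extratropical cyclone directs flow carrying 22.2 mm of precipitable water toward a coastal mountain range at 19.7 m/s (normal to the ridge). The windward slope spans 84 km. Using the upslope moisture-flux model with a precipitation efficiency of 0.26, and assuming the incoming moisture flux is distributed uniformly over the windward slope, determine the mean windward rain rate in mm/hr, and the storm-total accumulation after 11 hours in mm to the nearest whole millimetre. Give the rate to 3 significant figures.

Incoming column moisture flux per unit ridge length: F = V × PW = 19.7 × 22.2 = 437.34 mm·m/s.
Spread over the 84 km slope with efficiency ε = 0.26: R = ε·F/W = 0.26 × 437.34 / 84000 m = 1.354e-03 mm/s.
R = 1.354e-03 × 3600 = 4.87 mm/hr.
Over 11 h: total = 4.87 × 11 = 53.57 ≈ 54 mm.

R ≈ 4.87 mm/hr; total ≈ 54 mm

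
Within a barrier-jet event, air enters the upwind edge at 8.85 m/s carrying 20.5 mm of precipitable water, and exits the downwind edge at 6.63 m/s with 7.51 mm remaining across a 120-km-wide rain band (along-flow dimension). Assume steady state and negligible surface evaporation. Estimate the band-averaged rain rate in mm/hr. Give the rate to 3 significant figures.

R ≈ 3.95 mm/hr

Column moisture flux per unit crosswind length is F = V × PW.
Inflow: F_in = 8.85 × 20.5 = 181.425 mm·m/s
Outflow: F_out = 6.63 × 7.51 = 49.7913 mm·m/s
Steady-state rate R = (F_in − F_out)/L = (181.425 − 49.7913) / 120000 m = 1.097e-03 mm/s.
R = 1.097e-03 × 3600 = 3.95 mm/hr.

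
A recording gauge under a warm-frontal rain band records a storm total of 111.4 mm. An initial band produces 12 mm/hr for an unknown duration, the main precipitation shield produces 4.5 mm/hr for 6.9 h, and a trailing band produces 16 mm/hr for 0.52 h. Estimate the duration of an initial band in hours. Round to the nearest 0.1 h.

Known phases: 4.5 × 6.9 + 16 × 0.52 = 31.05 + 8.32 = 39.37 mm.
Remaining depth = 111.4 − 39.37 = 72.03 mm.
Duration = 72.03 / 12 = 6.0 h.

duration ≈ 6.0 h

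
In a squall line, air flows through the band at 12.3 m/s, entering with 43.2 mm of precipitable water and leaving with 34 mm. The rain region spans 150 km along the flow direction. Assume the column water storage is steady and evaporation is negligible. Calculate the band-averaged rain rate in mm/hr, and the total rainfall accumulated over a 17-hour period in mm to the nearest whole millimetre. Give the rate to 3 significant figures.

Column moisture flux per unit crosswind length is F = V × PW.
Inflow: F_in = 12.3 × 43.2 = 531.36 mm·m/s
Outflow: F_out = 12.3 × 34 = 418.2 mm·m/s
Steady-state rate R = (F_in − F_out)/L = (531.36 − 418.2) / 150000 m = 7.544e-04 mm/s.
R = 7.544e-04 × 3600 = 2.72 mm/hr.
Over 17 h: total = 2.72 × 17 = 46.24 ≈ 46 mm.

R ≈ 2.72 mm/hr; total ≈ 46 mm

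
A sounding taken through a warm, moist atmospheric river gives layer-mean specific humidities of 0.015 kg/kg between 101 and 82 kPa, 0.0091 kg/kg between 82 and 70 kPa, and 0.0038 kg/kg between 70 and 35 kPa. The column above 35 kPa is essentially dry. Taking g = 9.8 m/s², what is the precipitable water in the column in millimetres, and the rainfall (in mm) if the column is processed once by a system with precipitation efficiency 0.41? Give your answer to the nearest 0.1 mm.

PW ≈ 53.8 mm; rainfall ≈ 22.1 mm

Precipitable water is the column-integrated vapour mass per unit area: PW = (1/g) Σ q̄ Δp, with q in kg/kg and Δp in Pa (1 kg/m² of water = 1 mm).
Layer 101–82 kPa: Δp = 190 hPa = 19000 Pa, q̄ = 0.015 kg/kg → 0.015 × 19000 / 9.8 = 29.08 mm
Layer 82–70 kPa: Δp = 120 hPa = 12000 Pa, q̄ = 0.0091 kg/kg → 0.0091 × 12000 / 9.8 = 11.14 mm
Layer 70–35 kPa: Δp = 350 hPa = 35000 Pa, q̄ = 0.0038 kg/kg → 0.0038 × 35000 / 9.8 = 13.57 mm
PW = 29.08 + 11.14 + 13.57 = 53.79 ≈ 53.8 mm.
Rainfall = ε × PW = 0.41 × 53.8 = 22.1 mm.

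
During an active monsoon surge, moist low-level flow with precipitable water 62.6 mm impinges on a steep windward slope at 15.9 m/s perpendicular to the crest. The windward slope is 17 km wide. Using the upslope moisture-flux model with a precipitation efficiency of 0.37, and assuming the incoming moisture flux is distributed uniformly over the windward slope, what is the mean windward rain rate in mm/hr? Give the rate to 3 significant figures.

R ≈ 78.0 mm/hr

Incoming column moisture flux per unit ridge length: F = V × PW = 15.9 × 62.6 = 995.34 mm·m/s.
Spread over the 17 km slope with efficiency ε = 0.37: R = ε·F/W = 0.37 × 995.34 / 17000 m = 2.166e-02 mm/s.
R = 2.166e-02 × 3600 = 78.0 mm/hr.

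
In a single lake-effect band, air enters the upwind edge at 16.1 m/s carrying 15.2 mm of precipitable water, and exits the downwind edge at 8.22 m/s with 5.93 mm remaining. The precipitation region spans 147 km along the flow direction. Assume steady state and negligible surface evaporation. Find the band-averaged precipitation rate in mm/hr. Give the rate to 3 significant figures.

R ≈ 4.80 mm/hr

Column moisture flux per unit crosswind length is F = V × PW.
Inflow: F_in = 16.1 × 15.2 = 244.72 mm·m/s
Outflow: F_out = 8.22 × 5.93 = 48.7446 mm·m/s
Steady-state rate R = (F_in − F_out)/L = (244.72 − 48.7446) / 147000 m = 1.333e-03 mm/s.
R = 1.333e-03 × 3600 = 4.80 mm/hr.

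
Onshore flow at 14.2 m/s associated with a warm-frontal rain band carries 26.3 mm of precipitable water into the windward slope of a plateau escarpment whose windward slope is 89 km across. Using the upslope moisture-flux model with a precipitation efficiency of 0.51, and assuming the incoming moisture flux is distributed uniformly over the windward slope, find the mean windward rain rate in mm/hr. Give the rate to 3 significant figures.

R ≈ 7.70 mm/hr

Incoming column moisture flux per unit ridge length: F = V × PW = 14.2 × 26.3 = 373.46 mm·m/s.
Spread over the 89 km slope with efficiency ε = 0.51: R = ε·F/W = 0.51 × 373.46 / 89000 m = 2.140e-03 mm/s.
R = 2.140e-03 × 3600 = 7.70 mm/hr.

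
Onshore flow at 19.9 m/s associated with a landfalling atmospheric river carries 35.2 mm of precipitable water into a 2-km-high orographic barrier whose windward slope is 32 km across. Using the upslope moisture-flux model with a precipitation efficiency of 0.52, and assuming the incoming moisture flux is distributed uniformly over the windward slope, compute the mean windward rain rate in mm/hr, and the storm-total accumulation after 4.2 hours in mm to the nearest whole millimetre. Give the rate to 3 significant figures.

Incoming column moisture flux per unit ridge length: F = V × PW = 19.9 × 35.2 = 700.48 mm·m/s.
Spread over the 32 km slope with efficiency ε = 0.52: R = ε·F/W = 0.52 × 700.48 / 32000 m = 1.138e-02 mm/s.
R = 1.138e-02 × 3600 = 41.0 mm/hr.
Over 4.2 h: total = 41.0 × 4.2 = 172.2 ≈ 172 mm.

R ≈ 41.0 mm/hr; total ≈ 172 mm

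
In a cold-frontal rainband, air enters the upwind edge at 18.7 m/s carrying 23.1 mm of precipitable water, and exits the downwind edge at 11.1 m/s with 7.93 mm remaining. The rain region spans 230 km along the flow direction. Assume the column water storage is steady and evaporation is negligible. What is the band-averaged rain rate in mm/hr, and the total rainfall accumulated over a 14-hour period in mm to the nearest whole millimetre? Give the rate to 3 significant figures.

R ≈ 5.38 mm/hr; total ≈ 75 mm

Column moisture flux per unit crosswind length is F = V × PW.
Inflow: F_in = 18.7 × 23.1 = 431.97 mm·m/s
Outflow: F_out = 11.1 × 7.93 = 88.023 mm·m/s
Steady-state rate R = (F_in − F_out)/L = (431.97 − 88.023) / 230000 m = 1.495e-03 mm/s.
R = 1.495e-03 × 3600 = 5.38 mm/hr.
Over 14 h: total = 5.38 × 14 = 75.32 ≈ 75 mm.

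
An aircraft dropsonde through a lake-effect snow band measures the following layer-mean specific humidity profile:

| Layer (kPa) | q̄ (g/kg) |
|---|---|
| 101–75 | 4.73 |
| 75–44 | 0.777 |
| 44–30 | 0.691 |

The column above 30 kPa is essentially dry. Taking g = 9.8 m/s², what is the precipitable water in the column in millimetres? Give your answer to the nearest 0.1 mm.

PW ≈ 16.0 mm

Precipitable water is the column-integrated vapour mass per unit area: PW = (1/g) Σ q̄ Δp, with q in kg/kg and Δp in Pa (1 kg/m² of water = 1 mm).
Layer 101–75 kPa: Δp = 260 hPa = 26000 Pa, q̄ = 0.00473 kg/kg → 0.00473 × 26000 / 9.8 = 12.55 mm
Layer 75–44 kPa: Δp = 310 hPa = 31000 Pa, q̄ = 0.000777 kg/kg → 0.000777 × 31000 / 9.8 = 2.46 mm
Layer 44–30 kPa: Δp = 140 hPa = 14000 Pa, q̄ = 0.000691 kg/kg → 0.000691 × 14000 / 9.8 = 0.99 mm
PW = 12.55 + 2.46 + 0.99 = 16.00 ≈ 16.0 mm.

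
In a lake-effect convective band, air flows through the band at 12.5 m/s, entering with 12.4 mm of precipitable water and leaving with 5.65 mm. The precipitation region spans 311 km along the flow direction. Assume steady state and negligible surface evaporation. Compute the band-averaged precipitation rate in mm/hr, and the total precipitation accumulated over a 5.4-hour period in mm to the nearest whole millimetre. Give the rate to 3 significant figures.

Column moisture flux per unit crosswind length is F = V × PW.
Inflow: F_in = 12.5 × 12.4 = 155 mm·m/s
Outflow: F_out = 12.5 × 5.65 = 70.625 mm·m/s
Steady-state rate R = (F_in − F_out)/L = (155 − 70.625) / 311000 m = 2.713e-04 mm/s.
R = 2.713e-04 × 3600 = 0.977 mm/hr.
Over 5.4 h: total = 0.977 × 5.4 = 5.2758 ≈ 5 mm.

R ≈ 0.977 mm/hr; total ≈ 5 mm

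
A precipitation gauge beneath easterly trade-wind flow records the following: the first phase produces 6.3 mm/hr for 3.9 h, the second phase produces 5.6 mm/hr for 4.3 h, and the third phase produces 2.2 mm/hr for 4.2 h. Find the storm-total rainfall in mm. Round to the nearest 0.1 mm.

Total = Σ Rᵢ Δtᵢ = 6.3 × 3.9 + 5.6 × 4.3 + 2.2 × 4.2
      = 24.57 + 24.08 + 9.24 = 57.9 mm.

total ≈ 57.9 mm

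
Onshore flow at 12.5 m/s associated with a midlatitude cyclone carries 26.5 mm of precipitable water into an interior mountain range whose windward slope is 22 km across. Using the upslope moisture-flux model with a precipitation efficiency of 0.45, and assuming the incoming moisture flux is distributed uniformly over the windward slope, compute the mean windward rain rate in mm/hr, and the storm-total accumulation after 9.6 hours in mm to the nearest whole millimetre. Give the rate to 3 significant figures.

R ≈ 24.4 mm/hr; total ≈ 234 mm

Incoming column moisture flux per unit ridge length: F = V × PW = 12.5 × 26.5 = 331.25 mm·m/s.
Spread over the 22 km slope with efficiency ε = 0.45: R = ε·F/W = 0.45 × 331.25 / 22000 m = 6.776e-03 mm/s.
R = 6.776e-03 × 3600 = 24.4 mm/hr.
Over 9.6 h: total = 24.4 × 9.6 = 234.24 ≈ 234 mm.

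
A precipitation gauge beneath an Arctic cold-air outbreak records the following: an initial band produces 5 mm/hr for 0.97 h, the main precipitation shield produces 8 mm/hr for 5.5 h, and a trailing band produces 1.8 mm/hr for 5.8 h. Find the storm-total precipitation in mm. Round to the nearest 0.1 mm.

Total = Σ Rᵢ Δtᵢ = 5 × 0.97 + 8 × 5.5 + 1.8 × 5.8
      = 4.85 + 44 + 10.44 = 59.3 mm.

total ≈ 59.3 mm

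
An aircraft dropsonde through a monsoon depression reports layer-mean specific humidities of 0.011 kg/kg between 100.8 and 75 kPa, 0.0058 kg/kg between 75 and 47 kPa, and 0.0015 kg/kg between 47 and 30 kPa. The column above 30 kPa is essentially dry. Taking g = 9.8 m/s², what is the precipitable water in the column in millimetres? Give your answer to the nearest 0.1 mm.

PW ≈ 48.1 mm

Precipitable water is the column-integrated vapour mass per unit area: PW = (1/g) Σ q̄ Δp, with q in kg/kg and Δp in Pa (1 kg/m² of water = 1 mm).
Layer 100.8–75 kPa: Δp = 258 hPa = 25800 Pa, q̄ = 0.011 kg/kg → 0.011 × 25800 / 9.8 = 28.96 mm
Layer 75–47 kPa: Δp = 280 hPa = 28000 Pa, q̄ = 0.0058 kg/kg → 0.0058 × 28000 / 9.8 = 16.57 mm
Layer 47–30 kPa: Δp = 170 hPa = 17000 Pa, q̄ = 0.0015 kg/kg → 0.0015 × 17000 / 9.8 = 2.60 mm
PW = 28.96 + 16.57 + 2.60 = 48.13 ≈ 48.1 mm.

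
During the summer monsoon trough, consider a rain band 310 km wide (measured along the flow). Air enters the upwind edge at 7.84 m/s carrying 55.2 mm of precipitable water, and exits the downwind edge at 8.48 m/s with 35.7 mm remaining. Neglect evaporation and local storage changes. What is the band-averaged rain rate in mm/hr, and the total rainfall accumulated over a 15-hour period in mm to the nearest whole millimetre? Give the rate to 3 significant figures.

R ≈ 1.51 mm/hr; total ≈ 23 mm

Column moisture flux per unit crosswind length is F = V × PW.
Inflow: F_in = 7.84 × 55.2 = 432.768 mm·m/s
Outflow: F_out = 8.48 × 35.7 = 302.736 mm·m/s
Steady-state rate R = (F_in − F_out)/L = (432.768 − 302.736) / 310000 m = 4.195e-04 mm/s.
R = 4.195e-04 × 3600 = 1.51 mm/hr.
Over 15 h: total = 1.51 × 15 = 22.65 ≈ 23 mm.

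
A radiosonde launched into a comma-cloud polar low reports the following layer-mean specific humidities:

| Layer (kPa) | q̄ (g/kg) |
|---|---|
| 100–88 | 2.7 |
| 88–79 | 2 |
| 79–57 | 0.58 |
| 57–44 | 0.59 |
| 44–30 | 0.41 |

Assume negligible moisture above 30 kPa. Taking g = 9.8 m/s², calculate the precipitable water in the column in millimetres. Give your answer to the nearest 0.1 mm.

Precipitable water is the column-integrated vapour mass per unit area: PW = (1/g) Σ q̄ Δp, with q in kg/kg and Δp in Pa (1 kg/m² of water = 1 mm).
Layer 100–88 kPa: Δp = 120 hPa = 12000 Pa, q̄ = 0.0027 kg/kg → 0.0027 × 12000 / 9.8 = 3.31 mm
Layer 88–79 kPa: Δp = 90 hPa = 9000 Pa, q̄ = 0.002 kg/kg → 0.002 × 9000 / 9.8 = 1.84 mm
Layer 79–57 kPa: Δp = 220 hPa = 22000 Pa, q̄ = 0.00058 kg/kg → 0.00058 × 22000 / 9.8 = 1.30 mm
Layer 57–44 kPa: Δp = 130 hPa = 13000 Pa, q̄ = 0.00059 kg/kg → 0.00059 × 13000 / 9.8 = 0.78 mm
Layer 44–30 kPa: Δp = 140 hPa = 14000 Pa, q̄ = 0.00041 kg/kg → 0.00041 × 14000 / 9.8 = 0.59 mm
PW = 3.31 + 1.84 + 1.30 + 0.78 + 0.59 = 7.82 ≈ 7.8 mm.

PW ≈ 7.8 mm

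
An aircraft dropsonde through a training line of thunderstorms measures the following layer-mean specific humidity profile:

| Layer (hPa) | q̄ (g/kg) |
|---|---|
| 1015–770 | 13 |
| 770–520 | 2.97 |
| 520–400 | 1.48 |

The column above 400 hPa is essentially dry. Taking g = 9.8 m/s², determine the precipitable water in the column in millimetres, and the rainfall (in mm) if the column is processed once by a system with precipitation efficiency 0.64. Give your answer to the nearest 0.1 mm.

PW ≈ 41.9 mm; rainfall ≈ 26.8 mm

Precipitable water is the column-integrated vapour mass per unit area: PW = (1/g) Σ q̄ Δp, with q in kg/kg and Δp in Pa (1 kg/m² of water = 1 mm).
Layer 1015–770 hPa: Δp = 245 hPa = 24500 Pa, q̄ = 0.013 kg/kg → 0.013 × 24500 / 9.8 = 32.50 mm
Layer 770–520 hPa: Δp = 250 hPa = 25000 Pa, q̄ = 0.00297 kg/kg → 0.00297 × 25000 / 9.8 = 7.58 mm
Layer 520–400 hPa: Δp = 120 hPa = 12000 Pa, q̄ = 0.00148 kg/kg → 0.00148 × 12000 / 9.8 = 1.81 mm
PW = 32.50 + 7.58 + 1.81 = 41.89 ≈ 41.9 mm.
Rainfall = ε × PW = 0.64 × 41.9 = 26.8 mm.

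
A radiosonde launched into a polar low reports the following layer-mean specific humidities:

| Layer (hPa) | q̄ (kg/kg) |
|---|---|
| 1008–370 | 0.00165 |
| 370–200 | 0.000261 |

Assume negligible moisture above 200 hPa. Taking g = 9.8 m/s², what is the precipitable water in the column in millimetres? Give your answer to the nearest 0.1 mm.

Precipitable water is the column-integrated vapour mass per unit area: PW = (1/g) Σ q̄ Δp, with q in kg/kg and Δp in Pa (1 kg/m² of water = 1 mm).
Layer 1008–370 hPa: Δp = 638 hPa = 63800 Pa, q̄ = 0.00165 kg/kg → 0.00165 × 63800 / 9.8 = 10.74 mm
Layer 370–200 hPa: Δp = 170 hPa = 17000 Pa, q̄ = 0.000261 kg/kg → 0.000261 × 17000 / 9.8 = 0.45 mm
PW = 10.74 + 0.45 = 11.19 ≈ 11.2 mm.

PW ≈ 11.2 mm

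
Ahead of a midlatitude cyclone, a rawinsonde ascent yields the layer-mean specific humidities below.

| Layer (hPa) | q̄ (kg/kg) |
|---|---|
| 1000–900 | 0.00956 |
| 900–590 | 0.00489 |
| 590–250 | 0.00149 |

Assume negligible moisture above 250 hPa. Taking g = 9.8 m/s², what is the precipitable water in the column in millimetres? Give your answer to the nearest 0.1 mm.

Precipitable water is the column-integrated vapour mass per unit area: PW = (1/g) Σ q̄ Δp, with q in kg/kg and Δp in Pa (1 kg/m² of water = 1 mm).
Layer 1000–900 hPa: Δp = 100 hPa = 10000 Pa, q̄ = 0.00956 kg/kg → 0.00956 × 10000 / 9.8 = 9.76 mm
Layer 900–590 hPa: Δp = 310 hPa = 31000 Pa, q̄ = 0.00489 kg/kg → 0.00489 × 31000 / 9.8 = 15.47 mm
Layer 590–250 hPa: Δp = 340 hPa = 34000 Pa, q̄ = 0.00149 kg/kg → 0.00149 × 34000 / 9.8 = 5.17 mm
PW = 9.76 + 15.47 + 5.17 = 30.40 ≈ 30.4 mm.

PW ≈ 30.4 mm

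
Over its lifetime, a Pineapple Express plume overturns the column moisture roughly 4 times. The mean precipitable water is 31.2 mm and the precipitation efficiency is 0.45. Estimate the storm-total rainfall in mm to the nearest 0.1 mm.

Each cycle deposits ε × PW = 0.45 × 31.2 = 14.04 mm.
Over 4 cycles: 4 × 14.04 = 56.2 mm.

rainfall ≈ 56.2 mm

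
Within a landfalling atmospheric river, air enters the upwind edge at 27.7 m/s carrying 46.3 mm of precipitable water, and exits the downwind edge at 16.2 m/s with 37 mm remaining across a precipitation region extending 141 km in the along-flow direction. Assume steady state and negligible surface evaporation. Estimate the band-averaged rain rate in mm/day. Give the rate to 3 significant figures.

R ≈ 419 mm/day

Column moisture flux per unit crosswind length is F = V × PW.
Inflow: F_in = 27.7 × 46.3 = 1282.51 mm·m/s
Outflow: F_out = 16.2 × 37 = 599.4 mm·m/s
Steady-state rate R = (F_in − F_out)/L = (1282.51 − 599.4) / 141000 m = 4.845e-03 mm/s.
R = 4.845e-03 × 3600 × 24 = 419 mm/day.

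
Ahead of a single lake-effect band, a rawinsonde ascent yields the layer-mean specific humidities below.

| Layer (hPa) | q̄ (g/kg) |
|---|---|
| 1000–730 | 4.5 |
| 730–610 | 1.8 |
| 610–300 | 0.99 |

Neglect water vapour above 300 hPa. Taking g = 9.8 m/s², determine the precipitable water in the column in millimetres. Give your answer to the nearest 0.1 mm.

PW ≈ 17.7 mm

Precipitable water is the column-integrated vapour mass per unit area: PW = (1/g) Σ q̄ Δp, with q in kg/kg and Δp in Pa (1 kg/m² of water = 1 mm).
Layer 1000–730 hPa: Δp = 270 hPa = 27000 Pa, q̄ = 0.0045 kg/kg → 0.0045 × 27000 / 9.8 = 12.40 mm
Layer 730–610 hPa: Δp = 120 hPa = 12000 Pa, q̄ = 0.0018 kg/kg → 0.0018 × 12000 / 9.8 = 2.20 mm
Layer 610–300 hPa: Δp = 310 hPa = 31000 Pa, q̄ = 0.00099 kg/kg → 0.00099 × 31000 / 9.8 = 3.13 mm
PW = 12.40 + 2.20 + 3.13 = 17.73 ≈ 17.7 mm.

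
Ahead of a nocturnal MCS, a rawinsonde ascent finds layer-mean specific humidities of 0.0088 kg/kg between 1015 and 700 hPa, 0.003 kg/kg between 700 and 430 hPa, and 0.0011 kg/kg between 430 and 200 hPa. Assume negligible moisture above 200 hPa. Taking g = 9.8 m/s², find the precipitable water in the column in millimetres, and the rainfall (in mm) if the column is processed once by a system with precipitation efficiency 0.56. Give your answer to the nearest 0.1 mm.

Precipitable water is the column-integrated vapour mass per unit area: PW = (1/g) Σ q̄ Δp, with q in kg/kg and Δp in Pa (1 kg/m² of water = 1 mm).
Layer 1015–700 hPa: Δp = 315 hPa = 31500 Pa, q̄ = 0.0088 kg/kg → 0.0088 × 31500 / 9.8 = 28.29 mm
Layer 700–430 hPa: Δp = 270 hPa = 27000 Pa, q̄ = 0.003 kg/kg → 0.003 × 27000 / 9.8 = 8.27 mm
Layer 430–200 hPa: Δp = 230 hPa = 23000 Pa, q̄ = 0.0011 kg/kg → 0.0011 × 23000 / 9.8 = 2.58 mm
PW = 28.29 + 8.27 + 2.58 = 39.14 ≈ 39.1 mm.
Rainfall = ε × PW = 0.56 × 39.1 = 21.9 mm.

PW ≈ 39.1 mm; rainfall ≈ 21.9 mm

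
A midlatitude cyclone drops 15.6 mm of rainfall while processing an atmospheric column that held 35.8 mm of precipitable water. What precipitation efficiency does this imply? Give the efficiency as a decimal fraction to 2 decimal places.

ε ≈ 0.44

ε = rainfall / PW = 15.6 / 35.8 = 0.44.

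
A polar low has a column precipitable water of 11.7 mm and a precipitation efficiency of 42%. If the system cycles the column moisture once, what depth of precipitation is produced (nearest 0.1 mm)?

Precipitation = ε × PW = 0.42 × 11.7 = 4.9 mm.

precipitation ≈ 4.9 mm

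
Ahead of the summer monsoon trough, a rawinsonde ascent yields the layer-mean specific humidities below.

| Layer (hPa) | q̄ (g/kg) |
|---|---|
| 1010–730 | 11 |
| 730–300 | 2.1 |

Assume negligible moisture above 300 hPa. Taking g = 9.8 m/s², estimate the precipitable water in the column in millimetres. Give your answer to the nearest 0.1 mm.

Precipitable water is the column-integrated vapour mass per unit area: PW = (1/g) Σ q̄ Δp, with q in kg/kg and Δp in Pa (1 kg/m² of water = 1 mm).
Layer 1010–730 hPa: Δp = 280 hPa = 28000 Pa, q̄ = 0.011 kg/kg → 0.011 × 28000 / 9.8 = 31.43 mm
Layer 730–300 hPa: Δp = 430 hPa = 43000 Pa, q̄ = 0.0021 kg/kg → 0.0021 × 43000 / 9.8 = 9.21 mm
PW = 31.43 + 9.21 = 40.64 ≈ 40.6 mm.

PW ≈ 40.6 mm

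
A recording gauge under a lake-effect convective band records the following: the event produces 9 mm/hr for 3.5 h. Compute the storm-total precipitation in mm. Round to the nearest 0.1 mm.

Total = Σ Rᵢ Δtᵢ = 9 × 3.5
      = 31.5 = 31.5 mm.

total ≈ 31.5 mm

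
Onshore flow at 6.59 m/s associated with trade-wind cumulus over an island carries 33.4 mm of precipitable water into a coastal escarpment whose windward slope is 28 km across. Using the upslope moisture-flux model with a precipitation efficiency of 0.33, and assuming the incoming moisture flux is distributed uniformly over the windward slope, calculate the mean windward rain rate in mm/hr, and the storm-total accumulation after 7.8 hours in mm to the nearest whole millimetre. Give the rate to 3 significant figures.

R ≈ 9.34 mm/hr; total ≈ 73 mm

Incoming column moisture flux per unit ridge length: F = V × PW = 6.59 × 33.4 = 220.106 mm·m/s.
Spread over the 28 km slope with efficiency ε = 0.33: R = ε·F/W = 0.33 × 220.106 / 28000 m = 2.594e-03 mm/s.
R = 2.594e-03 × 3600 = 9.34 mm/hr.
Over 7.8 h: total = 9.34 × 7.8 = 72.852 ≈ 73 mm.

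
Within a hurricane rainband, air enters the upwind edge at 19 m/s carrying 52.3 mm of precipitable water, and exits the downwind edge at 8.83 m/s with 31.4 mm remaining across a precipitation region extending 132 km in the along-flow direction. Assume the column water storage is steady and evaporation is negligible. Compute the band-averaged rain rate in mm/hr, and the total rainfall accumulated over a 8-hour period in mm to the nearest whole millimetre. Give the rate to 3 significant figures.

Column moisture flux per unit crosswind length is F = V × PW.
Inflow: F_in = 19 × 52.3 = 993.7 mm·m/s
Outflow: F_out = 8.83 × 31.4 = 277.262 mm·m/s
Steady-state rate R = (F_in − F_out)/L = (993.7 − 277.262) / 132000 m = 5.428e-03 mm/s.
R = 5.428e-03 × 3600 = 19.5 mm/hr.
Over 8 h: total = 19.5 × 8 = 156 mm.

R ≈ 19.5 mm/hr; total ≈ 156 mm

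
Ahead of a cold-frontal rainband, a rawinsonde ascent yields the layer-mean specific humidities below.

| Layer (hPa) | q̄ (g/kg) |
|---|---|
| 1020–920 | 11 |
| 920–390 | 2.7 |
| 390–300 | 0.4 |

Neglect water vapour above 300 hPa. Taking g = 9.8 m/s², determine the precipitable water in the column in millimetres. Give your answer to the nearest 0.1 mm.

PW ≈ 26.2 mm

Precipitable water is the column-integrated vapour mass per unit area: PW = (1/g) Σ q̄ Δp, with q in kg/kg and Δp in Pa (1 kg/m² of water = 1 mm).
Layer 1020–920 hPa: Δp = 100 hPa = 10000 Pa, q̄ = 0.011 kg/kg → 0.011 × 10000 / 9.8 = 11.22 mm
Layer 920–390 hPa: Δp = 530 hPa = 53000 Pa, q̄ = 0.0027 kg/kg → 0.0027 × 53000 / 9.8 = 14.60 mm
Layer 390–300 hPa: Δp = 90 hPa = 9000 Pa, q̄ = 0.0004 kg/kg → 0.0004 × 9000 / 9.8 = 0.37 mm
PW = 11.22 + 14.60 + 0.37 = 26.19 ≈ 26.2 mm.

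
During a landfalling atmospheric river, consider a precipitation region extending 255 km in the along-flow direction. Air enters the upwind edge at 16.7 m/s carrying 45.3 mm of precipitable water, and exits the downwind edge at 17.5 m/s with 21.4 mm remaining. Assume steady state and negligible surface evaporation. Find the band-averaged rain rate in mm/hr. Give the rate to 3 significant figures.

R ≈ 5.39 mm/hr

Column moisture flux per unit crosswind length is F = V × PW.
Inflow: F_in = 16.7 × 45.3 = 756.51 mm·m/s
Outflow: F_out = 17.5 × 21.4 = 374.5 mm·m/s
Steady-state rate R = (F_in − F_out)/L = (756.51 − 374.5) / 255000 m = 1.498e-03 mm/s.
R = 1.498e-03 × 3600 = 5.39 mm/hr.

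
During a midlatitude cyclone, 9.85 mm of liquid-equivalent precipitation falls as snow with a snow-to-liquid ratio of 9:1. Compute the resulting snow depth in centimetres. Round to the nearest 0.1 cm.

snow depth ≈ 8.9 cm

Snow depth = liquid × ratio = 9.85 mm × 9 = 88.65 mm = 8.9 cm.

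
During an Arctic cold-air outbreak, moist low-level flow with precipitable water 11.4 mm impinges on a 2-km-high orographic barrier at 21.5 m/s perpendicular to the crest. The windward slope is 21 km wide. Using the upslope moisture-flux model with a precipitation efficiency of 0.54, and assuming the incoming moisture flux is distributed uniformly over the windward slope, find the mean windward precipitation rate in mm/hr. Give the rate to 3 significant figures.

Incoming column moisture flux per unit ridge length: F = V × PW = 21.5 × 11.4 = 245.1 mm·m/s.
Spread over the 21 km slope with efficiency ε = 0.54: R = ε·F/W = 0.54 × 245.1 / 21000 m = 6.303e-03 mm/s.
R = 6.303e-03 × 3600 = 22.7 mm/hr.

R ≈ 22.7 mm/hr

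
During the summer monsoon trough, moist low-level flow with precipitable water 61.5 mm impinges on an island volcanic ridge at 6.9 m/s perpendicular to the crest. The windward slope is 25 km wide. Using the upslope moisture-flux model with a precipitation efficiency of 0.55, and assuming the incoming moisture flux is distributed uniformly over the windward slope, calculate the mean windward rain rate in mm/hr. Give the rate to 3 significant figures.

Incoming column moisture flux per unit ridge length: F = V × PW = 6.9 × 61.5 = 424.35 mm·m/s.
Spread over the 25 km slope with efficiency ε = 0.55: R = ε·F/W = 0.55 × 424.35 / 25000 m = 9.336e-03 mm/s.
R = 9.336e-03 × 3600 = 33.6 mm/hr.

R ≈ 33.6 mm/hr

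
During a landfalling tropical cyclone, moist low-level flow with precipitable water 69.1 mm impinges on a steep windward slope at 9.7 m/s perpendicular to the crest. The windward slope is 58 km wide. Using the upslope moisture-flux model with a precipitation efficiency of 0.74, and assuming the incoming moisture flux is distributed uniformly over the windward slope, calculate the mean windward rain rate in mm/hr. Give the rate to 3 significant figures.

R ≈ 30.8 mm/hr

Incoming column moisture flux per unit ridge length: F = V × PW = 9.7 × 69.1 = 670.27 mm·m/s.
Spread over the 58 km slope with efficiency ε = 0.74: R = ε·F/W = 0.74 × 670.27 / 58000 m = 8.552e-03 mm/s.
R = 8.552e-03 × 3600 = 30.8 mm/hr.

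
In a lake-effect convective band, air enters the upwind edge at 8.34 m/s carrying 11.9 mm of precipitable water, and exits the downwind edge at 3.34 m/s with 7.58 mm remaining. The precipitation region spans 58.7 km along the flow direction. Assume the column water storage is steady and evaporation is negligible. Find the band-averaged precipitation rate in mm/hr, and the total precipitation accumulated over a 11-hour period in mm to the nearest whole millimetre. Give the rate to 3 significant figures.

R ≈ 4.53 mm/hr; total ≈ 50 mm

Column moisture flux per unit crosswind length is F = V × PW.
Inflow: F_in = 8.34 × 11.9 = 99.246 mm·m/s
Outflow: F_out = 3.34 × 7.58 = 25.3172 mm·m/s
Steady-state rate R = (F_in − F_out)/L = (99.246 − 25.3172) / 58700 m = 1.259e-03 mm/s.
R = 1.259e-03 × 3600 = 4.53 mm/hr.
Over 11 h: total = 4.53 × 11 = 49.83 ≈ 50 mm.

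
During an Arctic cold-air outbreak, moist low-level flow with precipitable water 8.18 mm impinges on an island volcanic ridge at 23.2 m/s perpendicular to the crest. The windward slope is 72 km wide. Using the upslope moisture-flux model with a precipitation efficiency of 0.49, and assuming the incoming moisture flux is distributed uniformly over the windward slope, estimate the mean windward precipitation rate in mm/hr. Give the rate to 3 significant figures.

Incoming column moisture flux per unit ridge length: F = V × PW = 23.2 × 8.18 = 189.776 mm·m/s.
Spread over the 72 km slope with efficiency ε = 0.49: R = ε·F/W = 0.49 × 189.776 / 72000 m = 1.292e-03 mm/s.
R = 1.292e-03 × 3600 = 4.65 mm/hr.

R ≈ 4.65 mm/hr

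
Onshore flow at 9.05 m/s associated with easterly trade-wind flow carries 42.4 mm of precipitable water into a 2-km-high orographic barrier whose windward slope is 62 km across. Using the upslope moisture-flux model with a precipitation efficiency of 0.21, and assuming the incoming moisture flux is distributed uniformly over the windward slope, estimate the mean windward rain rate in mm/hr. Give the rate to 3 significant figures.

R ≈ 4.68 mm/hr

Incoming column moisture flux per unit ridge length: F = V × PW = 9.05 × 42.4 = 383.72 mm·m/s.
Spread over the 62 km slope with efficiency ε = 0.21: R = ε·F/W = 0.21 × 383.72 / 62000 m = 1.300e-03 mm/s.
R = 1.300e-03 × 3600 = 4.68 mm/hr.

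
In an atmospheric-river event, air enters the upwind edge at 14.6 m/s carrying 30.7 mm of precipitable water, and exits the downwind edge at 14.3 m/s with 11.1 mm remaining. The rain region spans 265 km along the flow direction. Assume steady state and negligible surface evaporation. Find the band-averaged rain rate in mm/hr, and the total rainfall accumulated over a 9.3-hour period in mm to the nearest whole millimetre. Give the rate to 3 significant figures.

Column moisture flux per unit crosswind length is F = V × PW.
Inflow: F_in = 14.6 × 30.7 = 448.22 mm·m/s
Outflow: F_out = 14.3 × 11.1 = 158.73 mm·m/s
Steady-state rate R = (F_in − F_out)/L = (448.22 − 158.73) / 265000 m = 1.092e-03 mm/s.
R = 1.092e-03 × 3600 = 3.93 mm/hr.
Over 9.3 h: total = 3.93 × 9.3 = 36.549 ≈ 37 mm.

R ≈ 3.93 mm/hr; total ≈ 37 mm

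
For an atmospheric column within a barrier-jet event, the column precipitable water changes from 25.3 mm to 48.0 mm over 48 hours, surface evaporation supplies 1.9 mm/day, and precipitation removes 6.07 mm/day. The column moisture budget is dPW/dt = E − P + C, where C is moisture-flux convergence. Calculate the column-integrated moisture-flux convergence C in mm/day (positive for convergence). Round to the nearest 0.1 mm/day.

dPW/dt = (48.0 − 25.3) mm / (48/24 day) = +11.350 mm/day.
C = dPW/dt − E + P = (+11.350) − 1.9 + 6.07 = 15.5 mm/day.

C ≈ 15.5 mm/day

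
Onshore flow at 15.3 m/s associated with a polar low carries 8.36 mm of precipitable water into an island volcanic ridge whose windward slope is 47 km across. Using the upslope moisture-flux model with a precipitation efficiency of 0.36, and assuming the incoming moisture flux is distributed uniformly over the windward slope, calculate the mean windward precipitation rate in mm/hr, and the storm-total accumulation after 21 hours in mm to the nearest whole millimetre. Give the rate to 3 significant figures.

Incoming column moisture flux per unit ridge length: F = V × PW = 15.3 × 8.36 = 127.908 mm·m/s.
Spread over the 47 km slope with efficiency ε = 0.36: R = ε·F/W = 0.36 × 127.908 / 47000 m = 9.797e-04 mm/s.
R = 9.797e-04 × 3600 = 3.53 mm/hr.
Over 21 h: total = 3.53 × 21 = 74.13 ≈ 74 mm.

R ≈ 3.53 mm/hr; total ≈ 74 mm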